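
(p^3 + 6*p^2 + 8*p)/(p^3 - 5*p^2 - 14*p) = (p + 4)/(p - 7)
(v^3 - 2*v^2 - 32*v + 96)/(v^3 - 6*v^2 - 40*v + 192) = (v - 4)/(v - 8)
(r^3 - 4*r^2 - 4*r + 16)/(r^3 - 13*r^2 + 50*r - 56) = (r + 2)/(r - 7)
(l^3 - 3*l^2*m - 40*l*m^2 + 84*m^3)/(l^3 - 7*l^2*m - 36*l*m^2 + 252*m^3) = (l - 2*m)/(l - 6*m)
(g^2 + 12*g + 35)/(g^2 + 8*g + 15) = (g + 7)/(g + 3)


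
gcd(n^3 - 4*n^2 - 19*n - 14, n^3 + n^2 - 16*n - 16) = n + 1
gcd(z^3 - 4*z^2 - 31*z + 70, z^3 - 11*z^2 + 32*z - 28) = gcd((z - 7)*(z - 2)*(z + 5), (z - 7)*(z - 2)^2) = z^2 - 9*z + 14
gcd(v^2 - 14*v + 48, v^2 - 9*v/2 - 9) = v - 6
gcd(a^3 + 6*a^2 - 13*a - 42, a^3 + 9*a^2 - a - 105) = a^2 + 4*a - 21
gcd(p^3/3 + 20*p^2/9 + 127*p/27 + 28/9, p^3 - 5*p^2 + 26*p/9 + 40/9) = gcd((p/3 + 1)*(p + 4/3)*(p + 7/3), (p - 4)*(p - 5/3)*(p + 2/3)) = 1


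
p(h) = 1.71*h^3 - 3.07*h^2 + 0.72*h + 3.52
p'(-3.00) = 65.31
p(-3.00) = -72.44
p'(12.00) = 665.76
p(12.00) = 2524.96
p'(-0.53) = 5.42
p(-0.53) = 2.02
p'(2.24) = 12.71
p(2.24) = 8.95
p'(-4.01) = 107.83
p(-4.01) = -159.00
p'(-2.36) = 43.78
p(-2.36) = -37.75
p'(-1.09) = 13.51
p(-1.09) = -3.13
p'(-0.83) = 9.35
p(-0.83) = -0.17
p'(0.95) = -0.48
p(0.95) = 2.90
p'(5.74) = 134.50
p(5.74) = 229.90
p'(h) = 5.13*h^2 - 6.14*h + 0.72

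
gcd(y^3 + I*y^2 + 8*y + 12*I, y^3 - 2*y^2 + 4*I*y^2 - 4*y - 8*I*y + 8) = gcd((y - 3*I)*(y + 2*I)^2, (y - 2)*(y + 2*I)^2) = y^2 + 4*I*y - 4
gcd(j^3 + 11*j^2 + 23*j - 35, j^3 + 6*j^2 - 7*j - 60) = j + 5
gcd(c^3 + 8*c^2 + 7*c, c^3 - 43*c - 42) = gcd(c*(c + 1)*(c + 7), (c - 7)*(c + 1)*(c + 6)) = c + 1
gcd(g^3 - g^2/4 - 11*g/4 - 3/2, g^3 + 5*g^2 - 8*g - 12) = g^2 - g - 2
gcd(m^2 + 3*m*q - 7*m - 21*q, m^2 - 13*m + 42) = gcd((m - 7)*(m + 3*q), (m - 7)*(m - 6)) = m - 7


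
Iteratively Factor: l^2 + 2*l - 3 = (l - 1)*(l + 3)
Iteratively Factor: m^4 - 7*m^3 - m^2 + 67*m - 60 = (m - 1)*(m^3 - 6*m^2 - 7*m + 60) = (m - 5)*(m - 1)*(m^2 - m - 12) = (m - 5)*(m - 1)*(m + 3)*(m - 4)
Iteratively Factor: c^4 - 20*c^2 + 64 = (c + 2)*(c^3 - 2*c^2 - 16*c + 32) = (c - 4)*(c + 2)*(c^2 + 2*c - 8) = (c - 4)*(c + 2)*(c + 4)*(c - 2)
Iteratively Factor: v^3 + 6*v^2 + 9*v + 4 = (v + 4)*(v^2 + 2*v + 1) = (v + 1)*(v + 4)*(v + 1)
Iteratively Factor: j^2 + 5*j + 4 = (j + 4)*(j + 1)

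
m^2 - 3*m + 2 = (m - 2)*(m - 1)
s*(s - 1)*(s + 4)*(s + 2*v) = s^4 + 2*s^3*v + 3*s^3 + 6*s^2*v - 4*s^2 - 8*s*v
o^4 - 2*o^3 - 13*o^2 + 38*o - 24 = (o - 3)*(o - 2)*(o - 1)*(o + 4)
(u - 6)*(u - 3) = u^2 - 9*u + 18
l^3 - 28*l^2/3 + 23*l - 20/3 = (l - 5)*(l - 4)*(l - 1/3)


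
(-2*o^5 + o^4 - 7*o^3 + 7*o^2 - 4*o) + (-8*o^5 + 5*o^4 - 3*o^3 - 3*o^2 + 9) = -10*o^5 + 6*o^4 - 10*o^3 + 4*o^2 - 4*o + 9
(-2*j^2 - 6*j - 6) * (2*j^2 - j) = -4*j^4 - 10*j^3 - 6*j^2 + 6*j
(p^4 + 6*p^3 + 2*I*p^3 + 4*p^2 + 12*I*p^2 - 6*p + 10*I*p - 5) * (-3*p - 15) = -3*p^5 - 33*p^4 - 6*I*p^4 - 102*p^3 - 66*I*p^3 - 42*p^2 - 210*I*p^2 + 105*p - 150*I*p + 75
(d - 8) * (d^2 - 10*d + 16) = d^3 - 18*d^2 + 96*d - 128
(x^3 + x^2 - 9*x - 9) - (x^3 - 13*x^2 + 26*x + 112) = 14*x^2 - 35*x - 121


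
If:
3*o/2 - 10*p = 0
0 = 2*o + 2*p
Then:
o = 0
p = 0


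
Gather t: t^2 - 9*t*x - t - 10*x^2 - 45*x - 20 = t^2 + t*(-9*x - 1) - 10*x^2 - 45*x - 20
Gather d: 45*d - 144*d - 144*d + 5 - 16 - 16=-243*d - 27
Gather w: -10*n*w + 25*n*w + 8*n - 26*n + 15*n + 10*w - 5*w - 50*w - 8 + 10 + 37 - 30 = -3*n + w*(15*n - 45) + 9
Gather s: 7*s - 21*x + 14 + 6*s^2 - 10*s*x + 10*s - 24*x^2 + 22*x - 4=6*s^2 + s*(17 - 10*x) - 24*x^2 + x + 10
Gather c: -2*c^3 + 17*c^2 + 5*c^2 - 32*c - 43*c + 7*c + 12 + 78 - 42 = -2*c^3 + 22*c^2 - 68*c + 48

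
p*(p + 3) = p^2 + 3*p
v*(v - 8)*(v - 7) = v^3 - 15*v^2 + 56*v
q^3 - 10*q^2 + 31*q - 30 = (q - 5)*(q - 3)*(q - 2)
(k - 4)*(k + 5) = k^2 + k - 20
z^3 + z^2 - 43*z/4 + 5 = (z - 5/2)*(z - 1/2)*(z + 4)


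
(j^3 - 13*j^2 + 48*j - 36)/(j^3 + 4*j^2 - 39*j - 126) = (j^2 - 7*j + 6)/(j^2 + 10*j + 21)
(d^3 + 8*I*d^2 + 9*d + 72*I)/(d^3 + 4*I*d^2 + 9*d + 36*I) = (d + 8*I)/(d + 4*I)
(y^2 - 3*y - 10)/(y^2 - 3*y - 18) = (-y^2 + 3*y + 10)/(-y^2 + 3*y + 18)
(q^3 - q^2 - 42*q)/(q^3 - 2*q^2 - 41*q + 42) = q/(q - 1)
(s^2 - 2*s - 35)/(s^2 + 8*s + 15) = (s - 7)/(s + 3)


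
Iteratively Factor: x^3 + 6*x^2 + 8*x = (x + 2)*(x^2 + 4*x) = x*(x + 2)*(x + 4)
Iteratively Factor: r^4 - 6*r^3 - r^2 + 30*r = (r + 2)*(r^3 - 8*r^2 + 15*r) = (r - 5)*(r + 2)*(r^2 - 3*r) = (r - 5)*(r - 3)*(r + 2)*(r)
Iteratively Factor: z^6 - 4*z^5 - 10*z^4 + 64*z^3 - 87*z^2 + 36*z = (z - 1)*(z^5 - 3*z^4 - 13*z^3 + 51*z^2 - 36*z) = (z - 3)*(z - 1)*(z^4 - 13*z^2 + 12*z) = (z - 3)*(z - 1)^2*(z^3 + z^2 - 12*z) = (z - 3)*(z - 1)^2*(z + 4)*(z^2 - 3*z) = z*(z - 3)*(z - 1)^2*(z + 4)*(z - 3)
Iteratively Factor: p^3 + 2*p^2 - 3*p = (p + 3)*(p^2 - p) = p*(p + 3)*(p - 1)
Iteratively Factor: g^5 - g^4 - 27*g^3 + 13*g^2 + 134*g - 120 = (g + 3)*(g^4 - 4*g^3 - 15*g^2 + 58*g - 40) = (g + 3)*(g + 4)*(g^3 - 8*g^2 + 17*g - 10) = (g - 2)*(g + 3)*(g + 4)*(g^2 - 6*g + 5) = (g - 5)*(g - 2)*(g + 3)*(g + 4)*(g - 1)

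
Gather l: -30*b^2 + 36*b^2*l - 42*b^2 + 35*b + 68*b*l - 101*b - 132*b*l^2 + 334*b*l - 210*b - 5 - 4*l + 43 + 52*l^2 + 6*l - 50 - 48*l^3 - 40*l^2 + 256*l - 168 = -72*b^2 - 276*b - 48*l^3 + l^2*(12 - 132*b) + l*(36*b^2 + 402*b + 258) - 180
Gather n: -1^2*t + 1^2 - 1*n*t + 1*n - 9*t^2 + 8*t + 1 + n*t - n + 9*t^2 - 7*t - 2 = 0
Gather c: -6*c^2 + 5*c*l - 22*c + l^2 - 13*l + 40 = -6*c^2 + c*(5*l - 22) + l^2 - 13*l + 40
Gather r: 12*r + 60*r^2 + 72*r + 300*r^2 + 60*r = 360*r^2 + 144*r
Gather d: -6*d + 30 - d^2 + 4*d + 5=-d^2 - 2*d + 35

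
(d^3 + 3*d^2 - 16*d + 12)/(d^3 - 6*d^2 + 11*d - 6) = (d + 6)/(d - 3)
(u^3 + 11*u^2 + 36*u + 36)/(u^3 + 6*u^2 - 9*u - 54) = (u + 2)/(u - 3)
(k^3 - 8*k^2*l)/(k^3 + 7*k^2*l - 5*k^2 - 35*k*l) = k*(k - 8*l)/(k^2 + 7*k*l - 5*k - 35*l)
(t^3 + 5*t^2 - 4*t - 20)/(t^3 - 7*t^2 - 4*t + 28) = (t + 5)/(t - 7)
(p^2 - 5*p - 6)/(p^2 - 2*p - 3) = (p - 6)/(p - 3)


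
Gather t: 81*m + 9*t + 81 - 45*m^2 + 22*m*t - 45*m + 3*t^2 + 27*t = -45*m^2 + 36*m + 3*t^2 + t*(22*m + 36) + 81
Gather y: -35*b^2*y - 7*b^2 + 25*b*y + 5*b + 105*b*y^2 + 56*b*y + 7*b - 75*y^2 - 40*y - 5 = -7*b^2 + 12*b + y^2*(105*b - 75) + y*(-35*b^2 + 81*b - 40) - 5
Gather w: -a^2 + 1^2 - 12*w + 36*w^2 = -a^2 + 36*w^2 - 12*w + 1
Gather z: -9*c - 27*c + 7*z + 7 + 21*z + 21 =-36*c + 28*z + 28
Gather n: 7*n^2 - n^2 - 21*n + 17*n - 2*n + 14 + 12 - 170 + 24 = 6*n^2 - 6*n - 120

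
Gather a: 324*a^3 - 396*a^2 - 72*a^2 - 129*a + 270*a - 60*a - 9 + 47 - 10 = 324*a^3 - 468*a^2 + 81*a + 28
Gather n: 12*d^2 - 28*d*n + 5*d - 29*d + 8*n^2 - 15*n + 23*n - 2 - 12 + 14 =12*d^2 - 24*d + 8*n^2 + n*(8 - 28*d)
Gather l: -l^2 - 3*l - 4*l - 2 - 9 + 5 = -l^2 - 7*l - 6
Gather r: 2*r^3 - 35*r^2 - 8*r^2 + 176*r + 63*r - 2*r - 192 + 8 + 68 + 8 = 2*r^3 - 43*r^2 + 237*r - 108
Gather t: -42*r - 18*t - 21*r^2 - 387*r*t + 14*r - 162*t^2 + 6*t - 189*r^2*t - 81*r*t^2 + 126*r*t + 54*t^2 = -21*r^2 - 28*r + t^2*(-81*r - 108) + t*(-189*r^2 - 261*r - 12)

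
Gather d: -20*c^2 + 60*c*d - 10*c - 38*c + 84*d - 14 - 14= -20*c^2 - 48*c + d*(60*c + 84) - 28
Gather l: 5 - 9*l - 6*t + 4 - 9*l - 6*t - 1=-18*l - 12*t + 8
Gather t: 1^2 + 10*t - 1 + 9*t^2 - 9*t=9*t^2 + t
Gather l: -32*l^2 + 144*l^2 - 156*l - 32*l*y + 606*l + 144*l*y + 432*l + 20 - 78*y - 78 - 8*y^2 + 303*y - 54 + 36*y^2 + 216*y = 112*l^2 + l*(112*y + 882) + 28*y^2 + 441*y - 112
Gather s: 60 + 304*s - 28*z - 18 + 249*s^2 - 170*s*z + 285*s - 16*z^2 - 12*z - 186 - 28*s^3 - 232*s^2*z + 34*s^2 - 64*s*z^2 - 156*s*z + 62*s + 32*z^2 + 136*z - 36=-28*s^3 + s^2*(283 - 232*z) + s*(-64*z^2 - 326*z + 651) + 16*z^2 + 96*z - 180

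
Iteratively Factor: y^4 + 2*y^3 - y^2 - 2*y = (y - 1)*(y^3 + 3*y^2 + 2*y) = (y - 1)*(y + 1)*(y^2 + 2*y) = (y - 1)*(y + 1)*(y + 2)*(y)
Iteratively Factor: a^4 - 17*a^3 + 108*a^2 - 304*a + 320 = (a - 4)*(a^3 - 13*a^2 + 56*a - 80) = (a - 4)^2*(a^2 - 9*a + 20) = (a - 5)*(a - 4)^2*(a - 4)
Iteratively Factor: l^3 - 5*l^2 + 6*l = (l - 2)*(l^2 - 3*l) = l*(l - 2)*(l - 3)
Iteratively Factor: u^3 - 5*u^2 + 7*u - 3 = (u - 1)*(u^2 - 4*u + 3) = (u - 3)*(u - 1)*(u - 1)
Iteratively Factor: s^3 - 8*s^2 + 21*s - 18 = (s - 2)*(s^2 - 6*s + 9) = (s - 3)*(s - 2)*(s - 3)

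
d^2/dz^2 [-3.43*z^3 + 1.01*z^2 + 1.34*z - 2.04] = 2.02 - 20.58*z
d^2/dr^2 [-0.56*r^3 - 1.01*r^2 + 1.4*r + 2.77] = -3.36*r - 2.02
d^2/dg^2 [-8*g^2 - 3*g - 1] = -16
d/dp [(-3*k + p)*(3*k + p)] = 2*p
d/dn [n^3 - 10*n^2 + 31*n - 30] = 3*n^2 - 20*n + 31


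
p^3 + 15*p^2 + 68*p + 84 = (p + 2)*(p + 6)*(p + 7)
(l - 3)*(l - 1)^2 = l^3 - 5*l^2 + 7*l - 3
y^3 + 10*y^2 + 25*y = y*(y + 5)^2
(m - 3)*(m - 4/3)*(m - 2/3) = m^3 - 5*m^2 + 62*m/9 - 8/3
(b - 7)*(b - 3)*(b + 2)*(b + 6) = b^4 - 2*b^3 - 47*b^2 + 48*b + 252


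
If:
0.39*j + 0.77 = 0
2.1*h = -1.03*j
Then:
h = 0.97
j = -1.97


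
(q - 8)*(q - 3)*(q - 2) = q^3 - 13*q^2 + 46*q - 48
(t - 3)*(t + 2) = t^2 - t - 6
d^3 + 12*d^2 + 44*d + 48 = (d + 2)*(d + 4)*(d + 6)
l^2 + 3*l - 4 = (l - 1)*(l + 4)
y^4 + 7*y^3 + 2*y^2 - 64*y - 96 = (y - 3)*(y + 2)*(y + 4)^2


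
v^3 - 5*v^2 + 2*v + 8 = (v - 4)*(v - 2)*(v + 1)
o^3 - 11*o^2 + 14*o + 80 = (o - 8)*(o - 5)*(o + 2)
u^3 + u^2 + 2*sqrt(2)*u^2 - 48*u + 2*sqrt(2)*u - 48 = (u + 1)*(u - 4*sqrt(2))*(u + 6*sqrt(2))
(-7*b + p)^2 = 49*b^2 - 14*b*p + p^2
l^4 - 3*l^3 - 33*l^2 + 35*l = l*(l - 7)*(l - 1)*(l + 5)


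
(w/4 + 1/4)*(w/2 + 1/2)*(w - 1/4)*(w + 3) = w^4/8 + 19*w^3/32 + 23*w^2/32 + 5*w/32 - 3/32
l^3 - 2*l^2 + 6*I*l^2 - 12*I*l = l*(l - 2)*(l + 6*I)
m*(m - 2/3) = m^2 - 2*m/3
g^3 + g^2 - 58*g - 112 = (g - 8)*(g + 2)*(g + 7)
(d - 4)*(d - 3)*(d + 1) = d^3 - 6*d^2 + 5*d + 12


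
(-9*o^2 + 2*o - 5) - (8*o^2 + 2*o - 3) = -17*o^2 - 2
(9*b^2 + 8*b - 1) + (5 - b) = 9*b^2 + 7*b + 4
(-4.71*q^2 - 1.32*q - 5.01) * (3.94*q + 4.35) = -18.5574*q^3 - 25.6893*q^2 - 25.4814*q - 21.7935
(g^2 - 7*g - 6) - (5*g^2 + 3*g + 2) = -4*g^2 - 10*g - 8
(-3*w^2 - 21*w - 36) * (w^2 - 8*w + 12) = -3*w^4 + 3*w^3 + 96*w^2 + 36*w - 432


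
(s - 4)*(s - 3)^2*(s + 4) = s^4 - 6*s^3 - 7*s^2 + 96*s - 144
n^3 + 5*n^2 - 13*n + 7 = (n - 1)^2*(n + 7)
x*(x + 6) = x^2 + 6*x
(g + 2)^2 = g^2 + 4*g + 4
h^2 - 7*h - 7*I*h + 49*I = (h - 7)*(h - 7*I)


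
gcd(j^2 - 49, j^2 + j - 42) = j + 7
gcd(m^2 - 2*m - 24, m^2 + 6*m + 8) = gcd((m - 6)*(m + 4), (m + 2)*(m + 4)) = m + 4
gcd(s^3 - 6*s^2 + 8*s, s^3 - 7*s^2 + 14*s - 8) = s^2 - 6*s + 8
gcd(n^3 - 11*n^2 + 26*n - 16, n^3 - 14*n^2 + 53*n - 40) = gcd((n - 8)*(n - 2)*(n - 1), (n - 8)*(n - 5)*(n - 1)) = n^2 - 9*n + 8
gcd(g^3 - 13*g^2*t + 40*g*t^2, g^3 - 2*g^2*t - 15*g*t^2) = -g^2 + 5*g*t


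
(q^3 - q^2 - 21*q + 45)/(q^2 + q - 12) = (q^2 + 2*q - 15)/(q + 4)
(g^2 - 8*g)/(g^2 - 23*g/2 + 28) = 2*g/(2*g - 7)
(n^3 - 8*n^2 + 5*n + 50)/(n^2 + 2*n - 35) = (n^2 - 3*n - 10)/(n + 7)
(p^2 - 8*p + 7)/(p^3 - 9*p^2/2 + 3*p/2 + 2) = 2*(p - 7)/(2*p^2 - 7*p - 4)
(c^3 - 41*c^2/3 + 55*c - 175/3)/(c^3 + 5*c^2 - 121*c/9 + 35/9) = 3*(c^2 - 12*c + 35)/(3*c^2 + 20*c - 7)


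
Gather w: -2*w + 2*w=0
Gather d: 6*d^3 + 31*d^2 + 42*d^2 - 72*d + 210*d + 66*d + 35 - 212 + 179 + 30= 6*d^3 + 73*d^2 + 204*d + 32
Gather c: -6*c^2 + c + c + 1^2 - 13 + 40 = -6*c^2 + 2*c + 28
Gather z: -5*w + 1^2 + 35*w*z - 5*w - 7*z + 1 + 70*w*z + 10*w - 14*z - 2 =z*(105*w - 21)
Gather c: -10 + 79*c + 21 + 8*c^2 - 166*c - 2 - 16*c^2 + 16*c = -8*c^2 - 71*c + 9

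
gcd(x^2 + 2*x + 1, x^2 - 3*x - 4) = x + 1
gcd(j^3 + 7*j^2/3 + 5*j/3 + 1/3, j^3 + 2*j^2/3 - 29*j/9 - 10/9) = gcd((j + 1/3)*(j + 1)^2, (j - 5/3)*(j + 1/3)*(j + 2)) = j + 1/3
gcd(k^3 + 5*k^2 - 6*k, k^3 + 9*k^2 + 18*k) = k^2 + 6*k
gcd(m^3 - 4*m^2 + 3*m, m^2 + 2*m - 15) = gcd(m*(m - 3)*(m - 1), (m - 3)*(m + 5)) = m - 3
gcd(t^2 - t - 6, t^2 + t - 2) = t + 2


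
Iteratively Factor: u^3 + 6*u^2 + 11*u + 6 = (u + 1)*(u^2 + 5*u + 6) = (u + 1)*(u + 3)*(u + 2)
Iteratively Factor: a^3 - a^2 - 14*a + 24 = (a - 3)*(a^2 + 2*a - 8) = (a - 3)*(a + 4)*(a - 2)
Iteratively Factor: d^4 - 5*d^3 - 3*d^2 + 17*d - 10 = (d - 1)*(d^3 - 4*d^2 - 7*d + 10) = (d - 5)*(d - 1)*(d^2 + d - 2) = (d - 5)*(d - 1)^2*(d + 2)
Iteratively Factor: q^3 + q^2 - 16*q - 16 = (q + 1)*(q^2 - 16) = (q + 1)*(q + 4)*(q - 4)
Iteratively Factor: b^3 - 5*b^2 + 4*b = (b)*(b^2 - 5*b + 4) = b*(b - 1)*(b - 4)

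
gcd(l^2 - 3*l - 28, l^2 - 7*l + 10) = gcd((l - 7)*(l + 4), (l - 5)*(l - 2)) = 1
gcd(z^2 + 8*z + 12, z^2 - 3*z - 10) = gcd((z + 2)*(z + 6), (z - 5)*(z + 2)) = z + 2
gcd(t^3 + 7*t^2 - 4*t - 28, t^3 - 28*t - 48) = t + 2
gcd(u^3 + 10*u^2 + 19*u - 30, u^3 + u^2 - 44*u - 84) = u + 6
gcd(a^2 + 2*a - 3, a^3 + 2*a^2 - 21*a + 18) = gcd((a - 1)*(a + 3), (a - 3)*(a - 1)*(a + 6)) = a - 1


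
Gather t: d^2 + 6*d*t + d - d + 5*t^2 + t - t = d^2 + 6*d*t + 5*t^2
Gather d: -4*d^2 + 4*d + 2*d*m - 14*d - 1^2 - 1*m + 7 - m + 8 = -4*d^2 + d*(2*m - 10) - 2*m + 14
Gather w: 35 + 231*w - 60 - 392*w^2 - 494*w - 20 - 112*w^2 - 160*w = -504*w^2 - 423*w - 45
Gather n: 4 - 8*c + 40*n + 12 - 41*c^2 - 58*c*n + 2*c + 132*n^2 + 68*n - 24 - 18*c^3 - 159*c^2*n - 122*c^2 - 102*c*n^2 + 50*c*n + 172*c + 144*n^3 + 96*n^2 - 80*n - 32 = -18*c^3 - 163*c^2 + 166*c + 144*n^3 + n^2*(228 - 102*c) + n*(-159*c^2 - 8*c + 28) - 40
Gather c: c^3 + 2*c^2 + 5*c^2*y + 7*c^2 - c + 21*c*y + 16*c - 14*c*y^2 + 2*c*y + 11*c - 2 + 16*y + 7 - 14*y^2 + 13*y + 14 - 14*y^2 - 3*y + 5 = c^3 + c^2*(5*y + 9) + c*(-14*y^2 + 23*y + 26) - 28*y^2 + 26*y + 24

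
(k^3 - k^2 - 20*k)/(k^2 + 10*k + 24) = k*(k - 5)/(k + 6)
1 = 1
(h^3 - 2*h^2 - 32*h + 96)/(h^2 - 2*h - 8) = (h^2 + 2*h - 24)/(h + 2)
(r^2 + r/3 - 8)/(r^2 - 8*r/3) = (r + 3)/r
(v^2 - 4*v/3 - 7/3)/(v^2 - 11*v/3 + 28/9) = 3*(v + 1)/(3*v - 4)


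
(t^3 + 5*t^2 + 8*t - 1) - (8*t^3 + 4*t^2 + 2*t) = -7*t^3 + t^2 + 6*t - 1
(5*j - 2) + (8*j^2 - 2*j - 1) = 8*j^2 + 3*j - 3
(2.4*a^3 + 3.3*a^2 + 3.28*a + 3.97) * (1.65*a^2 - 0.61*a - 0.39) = 3.96*a^5 + 3.981*a^4 + 2.463*a^3 + 3.2627*a^2 - 3.7009*a - 1.5483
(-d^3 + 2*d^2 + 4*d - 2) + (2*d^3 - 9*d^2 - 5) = d^3 - 7*d^2 + 4*d - 7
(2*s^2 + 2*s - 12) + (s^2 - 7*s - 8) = 3*s^2 - 5*s - 20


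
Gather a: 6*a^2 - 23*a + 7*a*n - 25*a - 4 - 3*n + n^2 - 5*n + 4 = 6*a^2 + a*(7*n - 48) + n^2 - 8*n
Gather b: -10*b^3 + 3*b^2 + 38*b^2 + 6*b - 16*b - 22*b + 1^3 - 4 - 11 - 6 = -10*b^3 + 41*b^2 - 32*b - 20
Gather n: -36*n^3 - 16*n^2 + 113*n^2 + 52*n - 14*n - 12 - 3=-36*n^3 + 97*n^2 + 38*n - 15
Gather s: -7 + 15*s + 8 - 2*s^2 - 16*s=-2*s^2 - s + 1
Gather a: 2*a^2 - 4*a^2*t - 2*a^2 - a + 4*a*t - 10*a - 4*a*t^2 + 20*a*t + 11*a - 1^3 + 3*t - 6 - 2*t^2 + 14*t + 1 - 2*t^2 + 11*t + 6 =-4*a^2*t + a*(-4*t^2 + 24*t) - 4*t^2 + 28*t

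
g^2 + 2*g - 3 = (g - 1)*(g + 3)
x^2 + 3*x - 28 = (x - 4)*(x + 7)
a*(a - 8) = a^2 - 8*a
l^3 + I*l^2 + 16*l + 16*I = (l - 4*I)*(l + I)*(l + 4*I)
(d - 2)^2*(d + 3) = d^3 - d^2 - 8*d + 12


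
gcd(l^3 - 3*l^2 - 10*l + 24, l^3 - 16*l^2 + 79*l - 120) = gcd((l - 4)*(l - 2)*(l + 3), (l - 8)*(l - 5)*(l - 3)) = 1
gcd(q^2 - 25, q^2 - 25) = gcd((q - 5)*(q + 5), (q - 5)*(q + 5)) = q^2 - 25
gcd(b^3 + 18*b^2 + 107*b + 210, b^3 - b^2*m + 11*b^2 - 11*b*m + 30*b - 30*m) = b^2 + 11*b + 30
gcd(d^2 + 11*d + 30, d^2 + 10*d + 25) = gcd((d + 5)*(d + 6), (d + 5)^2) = d + 5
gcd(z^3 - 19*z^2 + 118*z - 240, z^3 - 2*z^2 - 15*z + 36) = 1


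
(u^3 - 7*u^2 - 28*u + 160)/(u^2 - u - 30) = (u^2 - 12*u + 32)/(u - 6)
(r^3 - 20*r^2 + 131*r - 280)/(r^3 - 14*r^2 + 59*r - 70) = (r - 8)/(r - 2)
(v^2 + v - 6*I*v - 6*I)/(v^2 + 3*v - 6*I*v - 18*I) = (v + 1)/(v + 3)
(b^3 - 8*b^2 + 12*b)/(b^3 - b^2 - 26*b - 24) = b*(b - 2)/(b^2 + 5*b + 4)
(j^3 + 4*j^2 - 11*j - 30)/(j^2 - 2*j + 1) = (j^3 + 4*j^2 - 11*j - 30)/(j^2 - 2*j + 1)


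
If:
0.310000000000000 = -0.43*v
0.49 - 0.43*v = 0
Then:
No Solution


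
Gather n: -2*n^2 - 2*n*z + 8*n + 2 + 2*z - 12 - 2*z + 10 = -2*n^2 + n*(8 - 2*z)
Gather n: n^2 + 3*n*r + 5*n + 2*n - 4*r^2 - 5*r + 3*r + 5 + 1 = n^2 + n*(3*r + 7) - 4*r^2 - 2*r + 6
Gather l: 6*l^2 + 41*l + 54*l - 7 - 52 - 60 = 6*l^2 + 95*l - 119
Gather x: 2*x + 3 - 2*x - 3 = 0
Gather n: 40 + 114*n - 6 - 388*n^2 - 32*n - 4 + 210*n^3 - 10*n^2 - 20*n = 210*n^3 - 398*n^2 + 62*n + 30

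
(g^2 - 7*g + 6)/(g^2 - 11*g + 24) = (g^2 - 7*g + 6)/(g^2 - 11*g + 24)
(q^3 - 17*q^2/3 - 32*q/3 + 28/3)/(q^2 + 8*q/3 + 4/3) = (3*q^2 - 23*q + 14)/(3*q + 2)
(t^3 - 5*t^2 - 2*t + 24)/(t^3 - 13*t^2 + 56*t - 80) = (t^2 - t - 6)/(t^2 - 9*t + 20)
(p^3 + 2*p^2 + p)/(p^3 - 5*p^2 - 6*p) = (p + 1)/(p - 6)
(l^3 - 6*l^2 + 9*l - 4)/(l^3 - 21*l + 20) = (l - 1)/(l + 5)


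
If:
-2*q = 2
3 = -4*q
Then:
No Solution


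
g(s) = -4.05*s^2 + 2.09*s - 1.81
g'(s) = 2.09 - 8.1*s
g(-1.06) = -8.58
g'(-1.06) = 10.68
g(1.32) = -6.11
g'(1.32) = -8.60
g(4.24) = -65.76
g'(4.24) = -32.25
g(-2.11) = -24.25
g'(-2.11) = 19.18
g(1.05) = -4.08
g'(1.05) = -6.42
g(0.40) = -1.62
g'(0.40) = -1.15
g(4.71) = -81.81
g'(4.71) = -36.06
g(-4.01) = -75.32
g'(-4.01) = 34.57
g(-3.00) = -44.53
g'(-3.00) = 26.39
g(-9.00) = -348.67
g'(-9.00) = 74.99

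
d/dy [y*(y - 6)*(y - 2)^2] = 4*y^3 - 30*y^2 + 56*y - 24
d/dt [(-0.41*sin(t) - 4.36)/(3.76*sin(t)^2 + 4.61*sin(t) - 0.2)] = (1.5416*sin(t)^2 + 32.7872*sin(t) + 20.1816)*cos(t)/(14.1376*sin(t)^4 + 34.6672*sin(t)^3 + 19.7481*sin(t)^2 - 1.844*sin(t) + 0.04)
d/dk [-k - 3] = -1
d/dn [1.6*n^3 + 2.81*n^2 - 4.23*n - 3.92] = 4.8*n^2 + 5.62*n - 4.23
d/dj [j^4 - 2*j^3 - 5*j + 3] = 4*j^3 - 6*j^2 - 5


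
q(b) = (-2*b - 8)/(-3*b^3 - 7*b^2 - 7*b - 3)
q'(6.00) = -0.00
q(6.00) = 0.02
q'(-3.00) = -0.13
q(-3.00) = -0.06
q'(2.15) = -0.13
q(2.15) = 0.15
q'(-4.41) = -0.01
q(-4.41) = 0.01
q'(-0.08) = -6.74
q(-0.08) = 3.16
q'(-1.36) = -21.21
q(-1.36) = -4.72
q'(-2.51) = -0.38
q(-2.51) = -0.17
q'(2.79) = -0.06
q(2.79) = 0.10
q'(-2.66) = -0.26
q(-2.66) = -0.12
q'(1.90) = -0.17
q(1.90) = 0.19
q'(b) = (-2*b - 8)*(9*b^2 + 14*b + 7)/(-3*b^3 - 7*b^2 - 7*b - 3)^2 - 2/(-3*b^3 - 7*b^2 - 7*b - 3)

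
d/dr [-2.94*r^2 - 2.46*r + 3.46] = -5.88*r - 2.46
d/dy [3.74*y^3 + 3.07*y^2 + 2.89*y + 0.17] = 11.22*y^2 + 6.14*y + 2.89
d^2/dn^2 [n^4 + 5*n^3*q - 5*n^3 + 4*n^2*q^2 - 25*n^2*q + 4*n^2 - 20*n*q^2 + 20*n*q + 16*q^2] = 12*n^2 + 30*n*q - 30*n + 8*q^2 - 50*q + 8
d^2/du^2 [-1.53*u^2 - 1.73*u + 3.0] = -3.06000000000000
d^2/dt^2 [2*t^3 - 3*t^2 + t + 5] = 12*t - 6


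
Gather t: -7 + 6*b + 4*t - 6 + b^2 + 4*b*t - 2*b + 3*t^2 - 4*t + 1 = b^2 + 4*b*t + 4*b + 3*t^2 - 12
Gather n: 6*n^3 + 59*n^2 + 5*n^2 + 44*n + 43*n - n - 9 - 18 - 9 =6*n^3 + 64*n^2 + 86*n - 36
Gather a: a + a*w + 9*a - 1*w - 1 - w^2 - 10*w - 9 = a*(w + 10) - w^2 - 11*w - 10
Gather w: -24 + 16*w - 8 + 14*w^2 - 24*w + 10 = 14*w^2 - 8*w - 22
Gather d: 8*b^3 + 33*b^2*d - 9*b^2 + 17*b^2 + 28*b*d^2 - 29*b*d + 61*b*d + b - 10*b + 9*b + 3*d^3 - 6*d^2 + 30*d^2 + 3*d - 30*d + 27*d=8*b^3 + 8*b^2 + 3*d^3 + d^2*(28*b + 24) + d*(33*b^2 + 32*b)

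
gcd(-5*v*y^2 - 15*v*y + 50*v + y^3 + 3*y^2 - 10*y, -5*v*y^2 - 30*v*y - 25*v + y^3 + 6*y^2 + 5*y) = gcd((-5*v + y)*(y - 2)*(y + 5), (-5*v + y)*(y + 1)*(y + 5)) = -5*v*y - 25*v + y^2 + 5*y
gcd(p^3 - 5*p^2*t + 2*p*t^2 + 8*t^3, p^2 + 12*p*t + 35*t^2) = 1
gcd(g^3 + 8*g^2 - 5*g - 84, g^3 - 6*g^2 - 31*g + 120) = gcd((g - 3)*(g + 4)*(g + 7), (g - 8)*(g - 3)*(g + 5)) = g - 3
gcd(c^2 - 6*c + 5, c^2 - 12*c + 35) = c - 5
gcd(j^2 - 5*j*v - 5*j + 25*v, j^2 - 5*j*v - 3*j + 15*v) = -j + 5*v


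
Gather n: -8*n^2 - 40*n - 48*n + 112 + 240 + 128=-8*n^2 - 88*n + 480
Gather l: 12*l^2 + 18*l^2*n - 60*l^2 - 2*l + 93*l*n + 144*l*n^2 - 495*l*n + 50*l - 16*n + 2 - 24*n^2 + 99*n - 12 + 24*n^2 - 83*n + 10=l^2*(18*n - 48) + l*(144*n^2 - 402*n + 48)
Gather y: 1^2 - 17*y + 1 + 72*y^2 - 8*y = 72*y^2 - 25*y + 2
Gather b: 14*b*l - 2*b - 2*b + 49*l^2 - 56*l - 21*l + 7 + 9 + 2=b*(14*l - 4) + 49*l^2 - 77*l + 18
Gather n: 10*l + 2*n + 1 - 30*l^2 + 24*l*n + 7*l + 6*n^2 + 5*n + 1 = -30*l^2 + 17*l + 6*n^2 + n*(24*l + 7) + 2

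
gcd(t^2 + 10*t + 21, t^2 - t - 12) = t + 3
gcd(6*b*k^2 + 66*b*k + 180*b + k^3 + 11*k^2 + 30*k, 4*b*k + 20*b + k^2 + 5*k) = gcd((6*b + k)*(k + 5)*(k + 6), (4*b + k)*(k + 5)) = k + 5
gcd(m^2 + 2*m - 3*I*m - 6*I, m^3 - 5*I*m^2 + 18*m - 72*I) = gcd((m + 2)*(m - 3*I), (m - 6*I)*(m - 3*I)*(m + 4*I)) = m - 3*I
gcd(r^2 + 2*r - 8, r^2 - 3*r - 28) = r + 4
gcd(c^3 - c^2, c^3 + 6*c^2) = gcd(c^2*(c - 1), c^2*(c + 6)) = c^2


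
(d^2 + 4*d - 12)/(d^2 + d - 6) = (d + 6)/(d + 3)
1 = 1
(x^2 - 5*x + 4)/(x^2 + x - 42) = (x^2 - 5*x + 4)/(x^2 + x - 42)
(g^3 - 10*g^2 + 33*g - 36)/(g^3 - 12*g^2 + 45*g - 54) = (g - 4)/(g - 6)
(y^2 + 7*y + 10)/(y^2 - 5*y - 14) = (y + 5)/(y - 7)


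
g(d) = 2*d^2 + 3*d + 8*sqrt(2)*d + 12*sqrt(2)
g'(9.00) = 50.31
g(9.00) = 307.79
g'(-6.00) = -9.69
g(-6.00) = 3.09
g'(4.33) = 31.63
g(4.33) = 116.45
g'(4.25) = 31.31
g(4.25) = 113.93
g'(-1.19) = 9.55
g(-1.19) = 2.77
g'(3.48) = 28.23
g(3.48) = 91.00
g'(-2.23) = 5.39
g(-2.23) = -5.00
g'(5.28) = 35.43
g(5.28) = 148.30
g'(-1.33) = 8.99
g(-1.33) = 1.47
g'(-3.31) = 1.07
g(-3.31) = -8.50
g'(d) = 4*d + 3 + 8*sqrt(2)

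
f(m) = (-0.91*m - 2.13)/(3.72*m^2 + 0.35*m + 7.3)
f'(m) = (-7.44*m - 0.35)*(-0.91*m - 2.13)/(3.72*m^2 + 0.35*m + 7.3)^2 - 0.91/(3.72*m^2 + 0.35*m + 7.3)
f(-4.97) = 0.02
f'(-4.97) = -0.00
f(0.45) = -0.31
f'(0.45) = 0.03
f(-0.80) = -0.15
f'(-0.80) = -0.19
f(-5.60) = 0.02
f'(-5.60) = 0.00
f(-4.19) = 0.02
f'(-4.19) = -0.00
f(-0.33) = -0.24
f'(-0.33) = -0.19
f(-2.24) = -0.00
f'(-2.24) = -0.04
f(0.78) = -0.29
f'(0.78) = 0.09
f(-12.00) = 0.02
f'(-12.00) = 0.00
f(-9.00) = 0.02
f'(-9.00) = 0.00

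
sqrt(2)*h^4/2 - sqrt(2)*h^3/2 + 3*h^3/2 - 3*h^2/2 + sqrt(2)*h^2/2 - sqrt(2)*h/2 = h*(h - 1)*(h + sqrt(2))*(sqrt(2)*h/2 + 1/2)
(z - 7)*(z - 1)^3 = z^4 - 10*z^3 + 24*z^2 - 22*z + 7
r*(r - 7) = r^2 - 7*r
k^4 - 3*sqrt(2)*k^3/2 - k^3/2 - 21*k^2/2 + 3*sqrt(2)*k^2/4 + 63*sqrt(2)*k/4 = k*(k - 7/2)*(k + 3)*(k - 3*sqrt(2)/2)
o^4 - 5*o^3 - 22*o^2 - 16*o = o*(o - 8)*(o + 1)*(o + 2)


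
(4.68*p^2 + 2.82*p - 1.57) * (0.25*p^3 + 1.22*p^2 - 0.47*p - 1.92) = 1.17*p^5 + 6.4146*p^4 + 0.8483*p^3 - 12.2264*p^2 - 4.6765*p + 3.0144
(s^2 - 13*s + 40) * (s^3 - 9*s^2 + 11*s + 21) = s^5 - 22*s^4 + 168*s^3 - 482*s^2 + 167*s + 840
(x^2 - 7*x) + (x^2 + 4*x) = 2*x^2 - 3*x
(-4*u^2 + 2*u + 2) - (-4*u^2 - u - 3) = 3*u + 5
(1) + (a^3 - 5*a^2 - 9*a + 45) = a^3 - 5*a^2 - 9*a + 46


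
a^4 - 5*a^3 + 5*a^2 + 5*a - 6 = (a - 3)*(a - 2)*(a - 1)*(a + 1)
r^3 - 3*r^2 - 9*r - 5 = (r - 5)*(r + 1)^2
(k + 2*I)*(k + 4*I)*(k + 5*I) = k^3 + 11*I*k^2 - 38*k - 40*I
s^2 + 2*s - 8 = (s - 2)*(s + 4)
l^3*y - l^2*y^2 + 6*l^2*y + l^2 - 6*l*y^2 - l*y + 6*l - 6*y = (l + 6)*(l - y)*(l*y + 1)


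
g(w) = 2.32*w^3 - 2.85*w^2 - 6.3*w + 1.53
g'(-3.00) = 73.44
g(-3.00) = -67.86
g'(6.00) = 210.06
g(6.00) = 362.25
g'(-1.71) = 23.80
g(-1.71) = -7.63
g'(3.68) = 66.98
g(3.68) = 55.37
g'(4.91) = 133.51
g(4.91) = 176.51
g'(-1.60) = 20.64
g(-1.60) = -5.19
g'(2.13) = 13.14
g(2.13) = -2.40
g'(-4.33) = 148.87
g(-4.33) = -212.97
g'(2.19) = 14.60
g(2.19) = -1.57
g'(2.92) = 36.40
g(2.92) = 16.60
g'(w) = 6.96*w^2 - 5.7*w - 6.3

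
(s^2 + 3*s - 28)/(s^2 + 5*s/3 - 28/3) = 3*(s^2 + 3*s - 28)/(3*s^2 + 5*s - 28)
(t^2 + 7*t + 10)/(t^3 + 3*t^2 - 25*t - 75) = (t + 2)/(t^2 - 2*t - 15)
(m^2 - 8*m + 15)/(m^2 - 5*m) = (m - 3)/m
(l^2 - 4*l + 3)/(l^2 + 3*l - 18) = (l - 1)/(l + 6)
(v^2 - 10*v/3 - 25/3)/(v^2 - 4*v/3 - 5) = (v - 5)/(v - 3)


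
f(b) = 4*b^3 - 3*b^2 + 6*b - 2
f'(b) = 12*b^2 - 6*b + 6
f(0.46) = 0.51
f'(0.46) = 5.78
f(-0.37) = -4.83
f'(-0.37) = 9.86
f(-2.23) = -74.66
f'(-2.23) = 79.05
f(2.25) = 41.88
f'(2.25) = 53.25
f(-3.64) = -256.50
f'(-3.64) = 186.84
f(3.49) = 152.43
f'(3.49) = 131.22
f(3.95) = 221.41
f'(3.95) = 169.53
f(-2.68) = -116.62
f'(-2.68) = 108.27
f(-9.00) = -3215.00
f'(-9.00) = 1032.00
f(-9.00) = -3215.00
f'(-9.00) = 1032.00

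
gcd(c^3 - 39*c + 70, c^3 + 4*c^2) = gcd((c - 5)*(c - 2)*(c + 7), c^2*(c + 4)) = 1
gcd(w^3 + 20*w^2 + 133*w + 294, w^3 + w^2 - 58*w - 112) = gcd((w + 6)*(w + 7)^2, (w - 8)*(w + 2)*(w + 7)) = w + 7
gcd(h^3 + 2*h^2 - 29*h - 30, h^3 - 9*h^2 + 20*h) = h - 5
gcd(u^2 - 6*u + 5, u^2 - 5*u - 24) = 1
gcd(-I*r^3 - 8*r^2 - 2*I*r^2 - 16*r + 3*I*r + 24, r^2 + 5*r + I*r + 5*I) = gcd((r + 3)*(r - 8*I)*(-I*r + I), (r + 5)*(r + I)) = 1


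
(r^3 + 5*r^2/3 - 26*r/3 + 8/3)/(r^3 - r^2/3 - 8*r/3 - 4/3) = (3*r^2 + 11*r - 4)/(3*r^2 + 5*r + 2)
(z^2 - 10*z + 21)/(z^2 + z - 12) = (z - 7)/(z + 4)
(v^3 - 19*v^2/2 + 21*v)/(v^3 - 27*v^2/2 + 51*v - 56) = v*(v - 6)/(v^2 - 10*v + 16)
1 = 1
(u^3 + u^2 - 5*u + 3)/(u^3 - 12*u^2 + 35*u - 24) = (u^2 + 2*u - 3)/(u^2 - 11*u + 24)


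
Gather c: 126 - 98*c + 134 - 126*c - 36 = 224 - 224*c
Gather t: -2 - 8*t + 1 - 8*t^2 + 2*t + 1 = -8*t^2 - 6*t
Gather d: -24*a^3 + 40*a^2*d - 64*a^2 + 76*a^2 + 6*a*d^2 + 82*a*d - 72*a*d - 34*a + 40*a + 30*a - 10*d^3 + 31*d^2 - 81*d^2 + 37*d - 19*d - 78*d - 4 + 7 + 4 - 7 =-24*a^3 + 12*a^2 + 36*a - 10*d^3 + d^2*(6*a - 50) + d*(40*a^2 + 10*a - 60)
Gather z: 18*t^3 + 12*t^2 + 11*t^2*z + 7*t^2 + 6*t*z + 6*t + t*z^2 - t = 18*t^3 + 19*t^2 + t*z^2 + 5*t + z*(11*t^2 + 6*t)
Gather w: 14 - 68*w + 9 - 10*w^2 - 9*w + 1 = -10*w^2 - 77*w + 24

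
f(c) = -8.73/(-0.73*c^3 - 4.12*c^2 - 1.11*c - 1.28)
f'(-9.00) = -0.02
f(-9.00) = -0.04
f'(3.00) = -0.11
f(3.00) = 0.14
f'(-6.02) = -1.14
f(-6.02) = -0.57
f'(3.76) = -0.05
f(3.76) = 0.09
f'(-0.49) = 7.80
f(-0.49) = 5.33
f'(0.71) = -3.63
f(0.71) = 1.98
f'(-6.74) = -0.22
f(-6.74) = -0.21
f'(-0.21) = 3.06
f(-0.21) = 7.15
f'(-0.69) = 6.17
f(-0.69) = 3.90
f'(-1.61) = 1.11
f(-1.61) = 1.23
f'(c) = -8.73*(2.19*c^2 + 8.24*c + 1.11)/(-0.73*c^3 - 4.12*c^2 - 1.11*c - 1.28)^2 = (-19.1187*c^2 - 71.9352*c - 9.6903)/(0.73*c^3 + 4.12*c^2 + 1.11*c + 1.28)^2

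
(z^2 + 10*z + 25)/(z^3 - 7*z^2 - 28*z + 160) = (z + 5)/(z^2 - 12*z + 32)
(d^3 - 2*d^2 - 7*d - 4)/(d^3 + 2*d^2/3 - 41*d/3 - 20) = 3*(d^2 + 2*d + 1)/(3*d^2 + 14*d + 15)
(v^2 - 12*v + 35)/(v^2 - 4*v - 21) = (v - 5)/(v + 3)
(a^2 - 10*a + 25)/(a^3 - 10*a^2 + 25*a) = 1/a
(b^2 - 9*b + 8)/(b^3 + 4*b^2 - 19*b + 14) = (b - 8)/(b^2 + 5*b - 14)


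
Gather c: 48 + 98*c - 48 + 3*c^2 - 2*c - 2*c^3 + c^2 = -2*c^3 + 4*c^2 + 96*c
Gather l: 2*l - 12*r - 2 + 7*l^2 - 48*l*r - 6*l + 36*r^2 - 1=7*l^2 + l*(-48*r - 4) + 36*r^2 - 12*r - 3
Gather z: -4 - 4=-8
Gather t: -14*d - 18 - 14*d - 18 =-28*d - 36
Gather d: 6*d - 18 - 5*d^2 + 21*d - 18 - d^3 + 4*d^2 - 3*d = -d^3 - d^2 + 24*d - 36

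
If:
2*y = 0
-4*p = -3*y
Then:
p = 0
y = 0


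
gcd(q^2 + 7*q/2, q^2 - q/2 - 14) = q + 7/2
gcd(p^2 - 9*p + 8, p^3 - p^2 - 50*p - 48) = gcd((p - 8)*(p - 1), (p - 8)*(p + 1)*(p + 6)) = p - 8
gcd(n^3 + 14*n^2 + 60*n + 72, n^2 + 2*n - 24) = n + 6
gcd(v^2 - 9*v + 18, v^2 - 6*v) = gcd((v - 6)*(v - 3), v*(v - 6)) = v - 6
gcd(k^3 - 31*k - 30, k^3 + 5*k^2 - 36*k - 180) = k^2 - k - 30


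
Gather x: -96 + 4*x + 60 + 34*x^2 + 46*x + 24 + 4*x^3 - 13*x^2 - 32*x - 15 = 4*x^3 + 21*x^2 + 18*x - 27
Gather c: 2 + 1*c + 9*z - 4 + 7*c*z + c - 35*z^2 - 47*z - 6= c*(7*z + 2) - 35*z^2 - 38*z - 8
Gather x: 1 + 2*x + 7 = 2*x + 8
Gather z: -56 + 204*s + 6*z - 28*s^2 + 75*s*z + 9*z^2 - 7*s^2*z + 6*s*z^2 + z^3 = -28*s^2 + 204*s + z^3 + z^2*(6*s + 9) + z*(-7*s^2 + 75*s + 6) - 56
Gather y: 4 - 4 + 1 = 1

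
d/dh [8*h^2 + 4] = 16*h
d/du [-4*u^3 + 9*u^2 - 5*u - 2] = -12*u^2 + 18*u - 5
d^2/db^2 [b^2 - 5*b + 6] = 2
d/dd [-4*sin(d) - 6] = -4*cos(d)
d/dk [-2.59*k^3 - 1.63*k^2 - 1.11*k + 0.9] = -7.77*k^2 - 3.26*k - 1.11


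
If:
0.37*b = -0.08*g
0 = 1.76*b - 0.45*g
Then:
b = 0.00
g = 0.00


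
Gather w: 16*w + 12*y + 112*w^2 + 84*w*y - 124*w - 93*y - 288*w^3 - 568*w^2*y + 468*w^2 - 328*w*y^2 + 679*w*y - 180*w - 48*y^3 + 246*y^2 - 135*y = -288*w^3 + w^2*(580 - 568*y) + w*(-328*y^2 + 763*y - 288) - 48*y^3 + 246*y^2 - 216*y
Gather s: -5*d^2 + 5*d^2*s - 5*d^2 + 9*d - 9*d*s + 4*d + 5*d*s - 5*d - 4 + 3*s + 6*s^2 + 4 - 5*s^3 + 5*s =-10*d^2 + 8*d - 5*s^3 + 6*s^2 + s*(5*d^2 - 4*d + 8)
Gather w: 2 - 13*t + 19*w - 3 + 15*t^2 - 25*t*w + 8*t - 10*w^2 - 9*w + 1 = 15*t^2 - 5*t - 10*w^2 + w*(10 - 25*t)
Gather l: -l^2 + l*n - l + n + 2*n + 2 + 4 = -l^2 + l*(n - 1) + 3*n + 6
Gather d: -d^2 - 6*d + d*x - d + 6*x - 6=-d^2 + d*(x - 7) + 6*x - 6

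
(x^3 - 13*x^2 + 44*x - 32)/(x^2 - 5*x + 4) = x - 8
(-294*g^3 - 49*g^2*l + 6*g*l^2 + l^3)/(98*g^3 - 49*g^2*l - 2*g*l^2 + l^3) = (-6*g - l)/(2*g - l)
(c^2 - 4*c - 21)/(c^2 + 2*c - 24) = (c^2 - 4*c - 21)/(c^2 + 2*c - 24)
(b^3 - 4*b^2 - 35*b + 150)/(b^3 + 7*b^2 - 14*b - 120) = (b^2 - 10*b + 25)/(b^2 + b - 20)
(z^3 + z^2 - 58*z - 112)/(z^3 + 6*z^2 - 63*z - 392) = (z + 2)/(z + 7)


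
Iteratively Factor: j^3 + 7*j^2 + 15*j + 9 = (j + 1)*(j^2 + 6*j + 9) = (j + 1)*(j + 3)*(j + 3)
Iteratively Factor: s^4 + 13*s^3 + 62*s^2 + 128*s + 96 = (s + 4)*(s^3 + 9*s^2 + 26*s + 24) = (s + 2)*(s + 4)*(s^2 + 7*s + 12) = (s + 2)*(s + 3)*(s + 4)*(s + 4)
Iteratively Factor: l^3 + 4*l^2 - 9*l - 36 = (l + 4)*(l^2 - 9) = (l + 3)*(l + 4)*(l - 3)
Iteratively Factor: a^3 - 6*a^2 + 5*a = (a - 1)*(a^2 - 5*a) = (a - 5)*(a - 1)*(a)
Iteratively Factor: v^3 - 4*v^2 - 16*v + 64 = (v - 4)*(v^2 - 16) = (v - 4)^2*(v + 4)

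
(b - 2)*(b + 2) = b^2 - 4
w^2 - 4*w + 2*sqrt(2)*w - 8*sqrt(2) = (w - 4)*(w + 2*sqrt(2))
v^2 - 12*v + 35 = (v - 7)*(v - 5)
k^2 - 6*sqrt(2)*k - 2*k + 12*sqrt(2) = (k - 2)*(k - 6*sqrt(2))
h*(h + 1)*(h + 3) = h^3 + 4*h^2 + 3*h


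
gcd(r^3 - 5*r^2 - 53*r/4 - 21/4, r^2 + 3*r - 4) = 1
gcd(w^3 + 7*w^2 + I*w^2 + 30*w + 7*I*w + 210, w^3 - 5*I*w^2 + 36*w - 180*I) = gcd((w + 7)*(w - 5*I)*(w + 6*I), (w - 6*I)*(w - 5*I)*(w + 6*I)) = w^2 + I*w + 30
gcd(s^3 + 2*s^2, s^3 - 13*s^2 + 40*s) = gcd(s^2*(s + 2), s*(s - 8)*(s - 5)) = s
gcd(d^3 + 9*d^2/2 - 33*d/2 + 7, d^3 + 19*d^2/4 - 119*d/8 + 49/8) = d^2 + 13*d/2 - 7/2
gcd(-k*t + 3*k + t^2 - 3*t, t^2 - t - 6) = t - 3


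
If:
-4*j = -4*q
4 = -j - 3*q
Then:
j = -1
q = -1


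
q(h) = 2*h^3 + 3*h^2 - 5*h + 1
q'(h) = 6*h^2 + 6*h - 5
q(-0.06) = 1.31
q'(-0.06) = -5.34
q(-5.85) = -267.49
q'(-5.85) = 165.24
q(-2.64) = -1.69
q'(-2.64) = 20.98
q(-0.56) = 4.39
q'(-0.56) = -6.48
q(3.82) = 137.16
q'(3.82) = 105.47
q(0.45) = -0.46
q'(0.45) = -1.08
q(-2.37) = 3.08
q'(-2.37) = 14.48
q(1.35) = 4.64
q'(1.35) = 14.04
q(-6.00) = -293.00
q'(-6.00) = 175.00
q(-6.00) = -293.00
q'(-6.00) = 175.00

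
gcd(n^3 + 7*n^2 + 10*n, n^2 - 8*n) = n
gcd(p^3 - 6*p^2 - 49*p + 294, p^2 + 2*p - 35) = p + 7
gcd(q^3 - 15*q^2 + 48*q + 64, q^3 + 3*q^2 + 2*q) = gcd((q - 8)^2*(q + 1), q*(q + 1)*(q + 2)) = q + 1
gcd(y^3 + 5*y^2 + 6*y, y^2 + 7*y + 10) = y + 2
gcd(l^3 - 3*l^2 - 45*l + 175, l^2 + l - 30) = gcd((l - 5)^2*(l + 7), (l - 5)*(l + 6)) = l - 5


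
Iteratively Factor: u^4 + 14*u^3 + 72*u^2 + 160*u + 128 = (u + 2)*(u^3 + 12*u^2 + 48*u + 64) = (u + 2)*(u + 4)*(u^2 + 8*u + 16) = (u + 2)*(u + 4)^2*(u + 4)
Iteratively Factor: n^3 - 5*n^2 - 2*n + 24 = (n - 4)*(n^2 - n - 6) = (n - 4)*(n + 2)*(n - 3)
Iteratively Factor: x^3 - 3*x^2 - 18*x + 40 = (x + 4)*(x^2 - 7*x + 10) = (x - 2)*(x + 4)*(x - 5)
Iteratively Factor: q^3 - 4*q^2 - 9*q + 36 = (q + 3)*(q^2 - 7*q + 12) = (q - 4)*(q + 3)*(q - 3)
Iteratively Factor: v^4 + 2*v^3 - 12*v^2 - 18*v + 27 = (v + 3)*(v^3 - v^2 - 9*v + 9) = (v - 1)*(v + 3)*(v^2 - 9) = (v - 1)*(v + 3)^2*(v - 3)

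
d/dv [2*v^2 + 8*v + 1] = 4*v + 8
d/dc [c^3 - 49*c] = 3*c^2 - 49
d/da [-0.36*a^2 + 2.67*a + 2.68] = 2.67 - 0.72*a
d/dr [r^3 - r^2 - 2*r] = 3*r^2 - 2*r - 2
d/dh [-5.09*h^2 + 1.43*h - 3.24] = 1.43 - 10.18*h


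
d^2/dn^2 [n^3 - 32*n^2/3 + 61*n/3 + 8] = 6*n - 64/3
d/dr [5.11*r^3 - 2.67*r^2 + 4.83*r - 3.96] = 15.33*r^2 - 5.34*r + 4.83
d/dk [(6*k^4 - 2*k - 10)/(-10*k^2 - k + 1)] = 2*((1 - 12*k^3)*(10*k^2 + k - 1) - (20*k + 1)*(-3*k^4 + k + 5))/(10*k^2 + k - 1)^2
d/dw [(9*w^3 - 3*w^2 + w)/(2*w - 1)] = (36*w^3 - 33*w^2 + 6*w - 1)/(4*w^2 - 4*w + 1)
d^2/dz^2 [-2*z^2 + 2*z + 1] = -4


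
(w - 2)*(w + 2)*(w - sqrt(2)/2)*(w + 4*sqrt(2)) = w^4 + 7*sqrt(2)*w^3/2 - 8*w^2 - 14*sqrt(2)*w + 16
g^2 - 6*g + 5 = (g - 5)*(g - 1)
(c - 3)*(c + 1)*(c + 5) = c^3 + 3*c^2 - 13*c - 15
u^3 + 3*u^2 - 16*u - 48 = (u - 4)*(u + 3)*(u + 4)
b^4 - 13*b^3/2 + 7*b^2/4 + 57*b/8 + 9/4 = (b - 6)*(b - 3/2)*(b + 1/2)^2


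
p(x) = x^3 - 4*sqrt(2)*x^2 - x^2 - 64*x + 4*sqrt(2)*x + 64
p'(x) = 3*x^2 - 8*sqrt(2)*x - 2*x - 64 + 4*sqrt(2)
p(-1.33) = 127.47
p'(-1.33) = -35.33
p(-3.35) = 147.15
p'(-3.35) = 19.93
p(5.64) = -297.40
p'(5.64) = -38.00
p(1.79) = -56.03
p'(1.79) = -72.56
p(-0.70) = 101.24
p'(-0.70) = -47.55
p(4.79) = -258.30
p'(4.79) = -53.28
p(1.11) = -7.60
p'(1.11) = -69.43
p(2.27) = -91.04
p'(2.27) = -73.11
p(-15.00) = -3933.65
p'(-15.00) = 816.36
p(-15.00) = -3933.65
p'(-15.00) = 816.36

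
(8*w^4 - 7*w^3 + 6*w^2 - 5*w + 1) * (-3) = -24*w^4 + 21*w^3 - 18*w^2 + 15*w - 3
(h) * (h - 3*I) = h^2 - 3*I*h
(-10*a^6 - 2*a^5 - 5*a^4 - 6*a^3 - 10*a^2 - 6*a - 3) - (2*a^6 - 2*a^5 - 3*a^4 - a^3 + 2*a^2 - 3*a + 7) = -12*a^6 - 2*a^4 - 5*a^3 - 12*a^2 - 3*a - 10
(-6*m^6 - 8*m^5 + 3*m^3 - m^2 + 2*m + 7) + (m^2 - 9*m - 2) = -6*m^6 - 8*m^5 + 3*m^3 - 7*m + 5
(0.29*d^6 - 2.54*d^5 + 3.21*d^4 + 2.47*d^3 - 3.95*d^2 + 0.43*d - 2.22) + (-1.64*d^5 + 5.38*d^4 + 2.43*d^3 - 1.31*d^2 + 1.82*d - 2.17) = 0.29*d^6 - 4.18*d^5 + 8.59*d^4 + 4.9*d^3 - 5.26*d^2 + 2.25*d - 4.39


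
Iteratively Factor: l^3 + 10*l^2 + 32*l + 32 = (l + 2)*(l^2 + 8*l + 16) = (l + 2)*(l + 4)*(l + 4)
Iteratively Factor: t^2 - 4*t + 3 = (t - 1)*(t - 3)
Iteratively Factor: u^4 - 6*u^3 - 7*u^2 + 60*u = (u - 4)*(u^3 - 2*u^2 - 15*u) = u*(u - 4)*(u^2 - 2*u - 15) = u*(u - 5)*(u - 4)*(u + 3)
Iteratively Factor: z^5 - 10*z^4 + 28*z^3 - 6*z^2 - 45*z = (z)*(z^4 - 10*z^3 + 28*z^2 - 6*z - 45) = z*(z - 5)*(z^3 - 5*z^2 + 3*z + 9) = z*(z - 5)*(z + 1)*(z^2 - 6*z + 9) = z*(z - 5)*(z - 3)*(z + 1)*(z - 3)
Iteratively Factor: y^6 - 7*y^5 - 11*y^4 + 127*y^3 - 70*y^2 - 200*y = (y - 2)*(y^5 - 5*y^4 - 21*y^3 + 85*y^2 + 100*y) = y*(y - 2)*(y^4 - 5*y^3 - 21*y^2 + 85*y + 100) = y*(y - 2)*(y + 1)*(y^3 - 6*y^2 - 15*y + 100) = y*(y - 5)*(y - 2)*(y + 1)*(y^2 - y - 20) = y*(y - 5)*(y - 2)*(y + 1)*(y + 4)*(y - 5)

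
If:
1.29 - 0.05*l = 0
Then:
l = 25.80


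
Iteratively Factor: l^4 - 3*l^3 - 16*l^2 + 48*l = (l + 4)*(l^3 - 7*l^2 + 12*l) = l*(l + 4)*(l^2 - 7*l + 12) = l*(l - 3)*(l + 4)*(l - 4)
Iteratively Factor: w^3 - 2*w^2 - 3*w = (w)*(w^2 - 2*w - 3) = w*(w - 3)*(w + 1)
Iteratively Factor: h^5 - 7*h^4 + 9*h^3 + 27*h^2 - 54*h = (h - 3)*(h^4 - 4*h^3 - 3*h^2 + 18*h) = h*(h - 3)*(h^3 - 4*h^2 - 3*h + 18) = h*(h - 3)^2*(h^2 - h - 6) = h*(h - 3)^2*(h + 2)*(h - 3)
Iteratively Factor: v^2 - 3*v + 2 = (v - 1)*(v - 2)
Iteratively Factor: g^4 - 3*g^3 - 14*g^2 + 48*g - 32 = (g - 1)*(g^3 - 2*g^2 - 16*g + 32) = (g - 1)*(g + 4)*(g^2 - 6*g + 8) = (g - 4)*(g - 1)*(g + 4)*(g - 2)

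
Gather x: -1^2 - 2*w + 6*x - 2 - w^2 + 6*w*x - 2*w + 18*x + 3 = -w^2 - 4*w + x*(6*w + 24)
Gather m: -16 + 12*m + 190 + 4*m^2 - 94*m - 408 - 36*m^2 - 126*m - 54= -32*m^2 - 208*m - 288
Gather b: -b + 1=1 - b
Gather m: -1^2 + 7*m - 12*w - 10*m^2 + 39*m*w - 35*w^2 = -10*m^2 + m*(39*w + 7) - 35*w^2 - 12*w - 1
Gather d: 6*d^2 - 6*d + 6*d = 6*d^2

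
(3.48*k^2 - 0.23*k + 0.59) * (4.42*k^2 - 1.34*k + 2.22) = 15.3816*k^4 - 5.6798*k^3 + 10.6416*k^2 - 1.3012*k + 1.3098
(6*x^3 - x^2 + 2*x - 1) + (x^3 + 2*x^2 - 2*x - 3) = 7*x^3 + x^2 - 4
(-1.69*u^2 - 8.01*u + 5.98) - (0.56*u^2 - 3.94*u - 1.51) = -2.25*u^2 - 4.07*u + 7.49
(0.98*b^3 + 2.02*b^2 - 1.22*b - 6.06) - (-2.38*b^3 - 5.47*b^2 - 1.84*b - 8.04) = 3.36*b^3 + 7.49*b^2 + 0.62*b + 1.98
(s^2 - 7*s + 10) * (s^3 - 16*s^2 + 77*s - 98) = s^5 - 23*s^4 + 199*s^3 - 797*s^2 + 1456*s - 980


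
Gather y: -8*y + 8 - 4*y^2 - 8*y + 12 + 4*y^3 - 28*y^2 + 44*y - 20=4*y^3 - 32*y^2 + 28*y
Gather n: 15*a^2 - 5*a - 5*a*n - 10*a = 15*a^2 - 5*a*n - 15*a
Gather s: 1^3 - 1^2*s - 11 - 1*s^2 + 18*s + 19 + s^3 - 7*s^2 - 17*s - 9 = s^3 - 8*s^2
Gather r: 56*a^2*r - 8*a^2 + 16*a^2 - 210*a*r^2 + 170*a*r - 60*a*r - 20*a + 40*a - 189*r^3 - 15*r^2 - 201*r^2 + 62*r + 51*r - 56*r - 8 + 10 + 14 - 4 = 8*a^2 + 20*a - 189*r^3 + r^2*(-210*a - 216) + r*(56*a^2 + 110*a + 57) + 12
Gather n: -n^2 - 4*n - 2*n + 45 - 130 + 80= -n^2 - 6*n - 5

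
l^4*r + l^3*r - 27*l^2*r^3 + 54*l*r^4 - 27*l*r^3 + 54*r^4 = (l - 3*r)^2*(l + 6*r)*(l*r + r)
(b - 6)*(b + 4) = b^2 - 2*b - 24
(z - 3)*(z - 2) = z^2 - 5*z + 6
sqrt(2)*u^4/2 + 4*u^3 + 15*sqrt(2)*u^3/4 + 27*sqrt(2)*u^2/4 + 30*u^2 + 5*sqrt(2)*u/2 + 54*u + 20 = (u + 1/2)*(u + 5)*(u + 4*sqrt(2))*(sqrt(2)*u/2 + sqrt(2))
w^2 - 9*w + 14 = (w - 7)*(w - 2)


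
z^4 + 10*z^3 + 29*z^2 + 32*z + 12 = (z + 1)^2*(z + 2)*(z + 6)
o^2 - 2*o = o*(o - 2)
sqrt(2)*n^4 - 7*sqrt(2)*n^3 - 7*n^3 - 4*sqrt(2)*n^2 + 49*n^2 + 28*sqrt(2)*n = n*(n - 7)*(n - 4*sqrt(2))*(sqrt(2)*n + 1)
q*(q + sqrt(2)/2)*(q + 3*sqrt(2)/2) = q^3 + 2*sqrt(2)*q^2 + 3*q/2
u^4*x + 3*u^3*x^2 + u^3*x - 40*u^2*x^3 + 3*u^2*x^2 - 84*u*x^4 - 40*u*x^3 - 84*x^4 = (u - 6*x)*(u + 2*x)*(u + 7*x)*(u*x + x)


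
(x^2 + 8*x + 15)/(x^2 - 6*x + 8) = (x^2 + 8*x + 15)/(x^2 - 6*x + 8)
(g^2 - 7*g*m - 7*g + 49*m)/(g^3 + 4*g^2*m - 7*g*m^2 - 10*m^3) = (g^2 - 7*g*m - 7*g + 49*m)/(g^3 + 4*g^2*m - 7*g*m^2 - 10*m^3)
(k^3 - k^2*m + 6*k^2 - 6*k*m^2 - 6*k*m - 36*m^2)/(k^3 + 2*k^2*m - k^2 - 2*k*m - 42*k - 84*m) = (k - 3*m)/(k - 7)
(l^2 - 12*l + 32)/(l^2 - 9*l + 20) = (l - 8)/(l - 5)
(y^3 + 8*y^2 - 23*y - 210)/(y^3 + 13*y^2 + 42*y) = (y - 5)/y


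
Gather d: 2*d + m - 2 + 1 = 2*d + m - 1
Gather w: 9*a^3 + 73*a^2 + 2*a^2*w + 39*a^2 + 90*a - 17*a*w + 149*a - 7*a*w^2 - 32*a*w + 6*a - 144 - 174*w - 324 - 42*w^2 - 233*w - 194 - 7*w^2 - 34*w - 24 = 9*a^3 + 112*a^2 + 245*a + w^2*(-7*a - 49) + w*(2*a^2 - 49*a - 441) - 686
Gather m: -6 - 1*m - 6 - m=-2*m - 12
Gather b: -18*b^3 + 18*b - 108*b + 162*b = -18*b^3 + 72*b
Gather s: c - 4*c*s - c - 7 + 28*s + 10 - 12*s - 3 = s*(16 - 4*c)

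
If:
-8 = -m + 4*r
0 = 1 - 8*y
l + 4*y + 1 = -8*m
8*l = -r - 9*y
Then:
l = 59/510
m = -103/510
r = -4183/2040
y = 1/8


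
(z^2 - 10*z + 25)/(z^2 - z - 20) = (z - 5)/(z + 4)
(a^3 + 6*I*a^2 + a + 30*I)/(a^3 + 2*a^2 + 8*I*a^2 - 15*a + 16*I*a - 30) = (a - 2*I)/(a + 2)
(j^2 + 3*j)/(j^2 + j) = (j + 3)/(j + 1)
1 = 1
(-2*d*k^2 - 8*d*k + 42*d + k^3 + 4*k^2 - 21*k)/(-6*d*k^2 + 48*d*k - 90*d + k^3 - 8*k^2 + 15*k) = (2*d*k + 14*d - k^2 - 7*k)/(6*d*k - 30*d - k^2 + 5*k)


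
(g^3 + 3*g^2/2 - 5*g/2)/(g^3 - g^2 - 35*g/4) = 2*(g - 1)/(2*g - 7)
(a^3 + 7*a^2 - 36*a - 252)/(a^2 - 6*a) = a + 13 + 42/a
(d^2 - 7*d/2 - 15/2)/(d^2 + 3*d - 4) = (2*d^2 - 7*d - 15)/(2*(d^2 + 3*d - 4))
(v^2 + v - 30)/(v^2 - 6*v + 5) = (v + 6)/(v - 1)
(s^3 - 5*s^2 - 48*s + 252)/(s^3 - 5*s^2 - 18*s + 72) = (s^2 + s - 42)/(s^2 + s - 12)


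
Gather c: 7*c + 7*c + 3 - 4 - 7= 14*c - 8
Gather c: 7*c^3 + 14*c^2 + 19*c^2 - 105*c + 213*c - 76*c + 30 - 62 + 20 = 7*c^3 + 33*c^2 + 32*c - 12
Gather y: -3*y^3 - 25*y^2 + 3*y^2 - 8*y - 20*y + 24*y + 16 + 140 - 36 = -3*y^3 - 22*y^2 - 4*y + 120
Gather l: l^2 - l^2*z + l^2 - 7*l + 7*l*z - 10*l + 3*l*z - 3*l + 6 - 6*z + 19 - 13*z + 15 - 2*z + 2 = l^2*(2 - z) + l*(10*z - 20) - 21*z + 42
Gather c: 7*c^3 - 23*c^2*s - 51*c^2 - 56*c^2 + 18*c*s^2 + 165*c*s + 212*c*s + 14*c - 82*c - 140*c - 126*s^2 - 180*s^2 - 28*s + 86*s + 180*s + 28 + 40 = 7*c^3 + c^2*(-23*s - 107) + c*(18*s^2 + 377*s - 208) - 306*s^2 + 238*s + 68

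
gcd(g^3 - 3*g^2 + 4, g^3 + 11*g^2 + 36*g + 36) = 1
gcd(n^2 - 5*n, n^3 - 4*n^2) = n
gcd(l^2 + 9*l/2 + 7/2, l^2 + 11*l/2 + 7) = l + 7/2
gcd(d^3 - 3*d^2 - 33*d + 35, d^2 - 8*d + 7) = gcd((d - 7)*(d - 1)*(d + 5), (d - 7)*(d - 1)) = d^2 - 8*d + 7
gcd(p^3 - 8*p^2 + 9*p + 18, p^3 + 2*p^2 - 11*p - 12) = p^2 - 2*p - 3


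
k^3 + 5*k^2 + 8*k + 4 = (k + 1)*(k + 2)^2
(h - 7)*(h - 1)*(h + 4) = h^3 - 4*h^2 - 25*h + 28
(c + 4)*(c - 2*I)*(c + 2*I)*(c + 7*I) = c^4 + 4*c^3 + 7*I*c^3 + 4*c^2 + 28*I*c^2 + 16*c + 28*I*c + 112*I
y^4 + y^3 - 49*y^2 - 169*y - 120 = (y - 8)*(y + 1)*(y + 3)*(y + 5)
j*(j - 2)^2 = j^3 - 4*j^2 + 4*j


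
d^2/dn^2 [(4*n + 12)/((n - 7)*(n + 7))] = 8*(n^3 + 9*n^2 + 147*n + 147)/(n^6 - 147*n^4 + 7203*n^2 - 117649)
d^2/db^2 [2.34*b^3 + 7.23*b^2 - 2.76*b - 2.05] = 14.04*b + 14.46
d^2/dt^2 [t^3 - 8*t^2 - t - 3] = 6*t - 16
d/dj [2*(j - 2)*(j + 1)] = 4*j - 2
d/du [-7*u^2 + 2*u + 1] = 2 - 14*u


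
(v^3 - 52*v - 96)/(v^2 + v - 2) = (v^2 - 2*v - 48)/(v - 1)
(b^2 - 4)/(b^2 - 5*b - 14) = (b - 2)/(b - 7)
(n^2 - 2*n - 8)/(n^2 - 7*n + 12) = (n + 2)/(n - 3)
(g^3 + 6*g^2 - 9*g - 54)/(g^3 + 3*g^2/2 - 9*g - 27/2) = 2*(g + 6)/(2*g + 3)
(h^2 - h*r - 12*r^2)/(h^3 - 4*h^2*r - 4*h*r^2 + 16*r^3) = (-h - 3*r)/(-h^2 + 4*r^2)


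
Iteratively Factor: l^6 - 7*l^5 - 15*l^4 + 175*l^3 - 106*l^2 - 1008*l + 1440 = (l - 3)*(l^5 - 4*l^4 - 27*l^3 + 94*l^2 + 176*l - 480) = (l - 3)*(l + 3)*(l^4 - 7*l^3 - 6*l^2 + 112*l - 160) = (l - 3)*(l + 3)*(l + 4)*(l^3 - 11*l^2 + 38*l - 40) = (l - 4)*(l - 3)*(l + 3)*(l + 4)*(l^2 - 7*l + 10) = (l - 5)*(l - 4)*(l - 3)*(l + 3)*(l + 4)*(l - 2)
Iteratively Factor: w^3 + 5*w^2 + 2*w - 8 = (w + 4)*(w^2 + w - 2) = (w + 2)*(w + 4)*(w - 1)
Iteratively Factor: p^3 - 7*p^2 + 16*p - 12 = (p - 2)*(p^2 - 5*p + 6) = (p - 2)^2*(p - 3)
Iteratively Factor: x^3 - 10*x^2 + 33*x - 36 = (x - 3)*(x^2 - 7*x + 12) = (x - 4)*(x - 3)*(x - 3)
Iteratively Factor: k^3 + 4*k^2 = (k)*(k^2 + 4*k) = k*(k + 4)*(k)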